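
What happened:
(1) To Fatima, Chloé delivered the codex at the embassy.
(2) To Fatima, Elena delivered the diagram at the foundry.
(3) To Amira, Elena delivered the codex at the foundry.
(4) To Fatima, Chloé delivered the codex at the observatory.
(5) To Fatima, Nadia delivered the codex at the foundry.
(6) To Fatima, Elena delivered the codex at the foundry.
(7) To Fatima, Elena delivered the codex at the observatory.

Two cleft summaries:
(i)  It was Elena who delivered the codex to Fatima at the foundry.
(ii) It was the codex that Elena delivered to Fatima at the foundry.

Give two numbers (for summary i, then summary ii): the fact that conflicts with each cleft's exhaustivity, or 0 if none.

Summary (i) focuses "Elena" (the agent); background the codex as thing and Fatima as recipient and at the foundry as setting. Fact (5) matches that background with agent = Nadia — refutes (i).
Summary (ii) focuses "the codex" (the thing); background Elena as agent and Fatima as recipient and at the foundry as setting. Fact (2) matches that background with thing = the diagram — refutes (ii).

5, 2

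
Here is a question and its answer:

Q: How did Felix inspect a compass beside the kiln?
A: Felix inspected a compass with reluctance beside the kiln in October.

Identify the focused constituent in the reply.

with reluctance

The wh-word "how" asks about the manner.
In the answer, "Felix", "a compass" and "beside the kiln" are given — repeated from the question.
"in October" is also new, but it specifies the time, which is not what the question asks about — so it is not the focus.
The constituent filling the manner gap is "with reluctance"; that is the focus.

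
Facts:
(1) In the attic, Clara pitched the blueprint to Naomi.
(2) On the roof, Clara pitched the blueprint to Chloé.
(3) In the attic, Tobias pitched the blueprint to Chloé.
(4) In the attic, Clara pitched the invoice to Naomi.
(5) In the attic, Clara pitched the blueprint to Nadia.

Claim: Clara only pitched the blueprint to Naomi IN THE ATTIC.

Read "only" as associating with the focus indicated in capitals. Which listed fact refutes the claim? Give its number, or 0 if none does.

0

Focus (in capitals) is "in the attic" — the setting. "Only" excludes alternative settings while holding fixed Clara as agent and the blueprint as thing and Naomi as recipient.
No fact matches Clara as agent and the blueprint as thing and Naomi as recipient with a different setting — every other fact differs on at least one backgrounded slot. So no fact refutes it.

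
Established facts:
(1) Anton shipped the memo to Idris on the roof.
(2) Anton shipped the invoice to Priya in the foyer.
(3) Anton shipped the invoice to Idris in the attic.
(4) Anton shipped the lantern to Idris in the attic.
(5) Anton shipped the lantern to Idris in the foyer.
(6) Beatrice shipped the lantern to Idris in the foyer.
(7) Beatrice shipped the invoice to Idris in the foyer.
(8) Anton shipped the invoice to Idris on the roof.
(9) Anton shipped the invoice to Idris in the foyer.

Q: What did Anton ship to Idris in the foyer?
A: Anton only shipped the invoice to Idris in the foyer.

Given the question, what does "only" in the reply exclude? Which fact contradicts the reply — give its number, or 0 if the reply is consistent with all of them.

The question "What did ...?" targets the thing, so in the reply the focus falls on "the invoice".
"Only" then excludes alternative things while the background — Anton as agent and Idris as recipient and in the foyer as setting — is held fixed.
Fact (5) keeps Anton as agent and Idris as recipient and in the foyer as setting but has thing = the lantern; that refutes the reply.
(Fact (3) would refute a reading with focus on the setting — but that is not what the question asks.)

5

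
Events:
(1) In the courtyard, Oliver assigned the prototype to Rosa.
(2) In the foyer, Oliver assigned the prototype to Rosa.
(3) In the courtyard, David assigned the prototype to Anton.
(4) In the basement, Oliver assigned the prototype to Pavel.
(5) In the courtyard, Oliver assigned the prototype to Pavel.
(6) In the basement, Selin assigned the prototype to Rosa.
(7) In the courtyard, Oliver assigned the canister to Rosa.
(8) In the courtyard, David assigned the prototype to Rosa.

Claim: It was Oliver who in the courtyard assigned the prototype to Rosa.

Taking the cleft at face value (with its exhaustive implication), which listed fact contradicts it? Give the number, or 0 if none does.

The cleft puts "Oliver" in focus and presupposes the open proposition with thing = the prototype, recipient = Rosa, setting = in the courtyard.
Exhaustivity: Oliver is the only agent satisfying that background.
But fact (8) also has thing = the prototype, recipient = Rosa, setting = in the courtyard, with agent = David — so the exhaustive reading fails.

8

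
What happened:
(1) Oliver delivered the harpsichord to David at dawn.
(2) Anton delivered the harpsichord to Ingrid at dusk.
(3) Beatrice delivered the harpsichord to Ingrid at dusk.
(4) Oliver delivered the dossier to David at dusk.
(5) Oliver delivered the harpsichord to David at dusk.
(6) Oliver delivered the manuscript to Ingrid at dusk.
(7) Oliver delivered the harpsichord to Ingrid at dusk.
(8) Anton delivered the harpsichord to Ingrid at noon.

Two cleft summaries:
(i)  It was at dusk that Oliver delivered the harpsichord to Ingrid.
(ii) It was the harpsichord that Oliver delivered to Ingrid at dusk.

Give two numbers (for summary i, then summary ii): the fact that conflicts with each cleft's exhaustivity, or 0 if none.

0, 6

(i): focus "at dusk". No fact shares agent = Oliver, thing = the harpsichord, recipient = Ingrid with a different setting. 0.
(ii): focus "the harpsichord". Looking for agent = Oliver, recipient = Ingrid, setting = at dusk with some other thing — fact (6) has the manuscript there. Refuted.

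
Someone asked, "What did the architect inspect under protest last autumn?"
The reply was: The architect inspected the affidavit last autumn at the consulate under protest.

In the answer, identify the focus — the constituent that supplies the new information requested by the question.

The wh-word "what" asks about the direct object.
In the answer, "the architect", "under protest" and "last autumn" are given — repeated from the question.
"at the consulate" is also new, but it specifies the location, which is not what the question asks about — so it is not the focus.
The constituent filling the direct object gap is "the affidavit"; that is the focus.

the affidavit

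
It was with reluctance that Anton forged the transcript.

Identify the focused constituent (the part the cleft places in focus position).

with reluctance

In an it-cleft "It was X that/who ...", the clefted constituent X is the focus; the that/who-clause expresses the presupposed open proposition.
Here the focus is "with reluctance". The backgrounded (presupposed) material includes "Anton" and "the transcript".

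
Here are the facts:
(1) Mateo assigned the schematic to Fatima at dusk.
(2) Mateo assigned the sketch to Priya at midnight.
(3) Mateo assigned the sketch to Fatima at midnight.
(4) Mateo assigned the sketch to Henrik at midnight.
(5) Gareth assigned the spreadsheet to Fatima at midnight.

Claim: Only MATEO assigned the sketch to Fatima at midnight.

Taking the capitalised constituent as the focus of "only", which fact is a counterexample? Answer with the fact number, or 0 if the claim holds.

The capitals mark "Mateo" as focus. So "only" rules out other agents, with the rest (same thing, recipient, setting (the sketch / Fatima / at midnight)) as background.
Every other fact changes something in the background, not just the agent. Nothing refutes the claim.

0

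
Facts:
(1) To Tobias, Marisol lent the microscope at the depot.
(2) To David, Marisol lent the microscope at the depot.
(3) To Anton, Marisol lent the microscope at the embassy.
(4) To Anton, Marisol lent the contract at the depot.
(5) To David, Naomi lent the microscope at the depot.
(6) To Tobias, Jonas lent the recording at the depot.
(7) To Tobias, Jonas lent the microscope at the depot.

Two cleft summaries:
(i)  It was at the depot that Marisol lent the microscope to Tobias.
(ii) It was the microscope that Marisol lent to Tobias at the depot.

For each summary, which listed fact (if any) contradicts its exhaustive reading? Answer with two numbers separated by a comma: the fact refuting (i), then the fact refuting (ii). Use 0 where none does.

Summary (i) focuses "at the depot" (the setting); background same agent, thing, recipient (Marisol / the microscope / Tobias). No fact matches that background with a different setting, so 0.
Summary (ii) focuses "the microscope" (the thing); background same agent, recipient, setting (Marisol / Tobias / at the depot). No fact matches that background with a different thing, so 0.

0, 0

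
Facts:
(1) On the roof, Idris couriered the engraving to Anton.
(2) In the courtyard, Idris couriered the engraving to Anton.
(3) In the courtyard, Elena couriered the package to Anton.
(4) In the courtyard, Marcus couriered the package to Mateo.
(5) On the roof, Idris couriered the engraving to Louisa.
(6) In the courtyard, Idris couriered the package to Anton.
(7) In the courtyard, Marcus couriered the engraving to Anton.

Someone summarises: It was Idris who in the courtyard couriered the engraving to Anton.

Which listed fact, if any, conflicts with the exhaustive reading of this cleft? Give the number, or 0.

Focus of the cleft: "Idris" (the agent). Presupposed background: thing = the engraving, recipient = Anton, setting = in the courtyard.
The exhaustive reading says no other agent fits that background.
Fact (7) shares the background but with agent = Marcus; exhaustivity is violated.

7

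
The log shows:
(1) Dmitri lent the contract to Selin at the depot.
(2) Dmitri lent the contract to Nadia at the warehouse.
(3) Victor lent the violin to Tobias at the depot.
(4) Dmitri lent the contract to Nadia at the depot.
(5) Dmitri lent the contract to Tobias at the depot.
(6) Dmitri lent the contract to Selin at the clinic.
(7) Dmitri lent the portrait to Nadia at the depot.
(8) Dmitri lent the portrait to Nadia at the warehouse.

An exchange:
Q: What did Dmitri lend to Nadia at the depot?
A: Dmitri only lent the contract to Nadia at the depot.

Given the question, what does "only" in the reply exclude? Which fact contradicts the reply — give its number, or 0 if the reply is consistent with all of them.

7

Answering "What did ...?" puts focus on the thing — here, "the contract".
"Only" then excludes alternative things while the background — agent = Dmitri, recipient = Nadia, setting = at the depot — is held fixed.
Fact (7) keeps agent = Dmitri, recipient = Nadia, setting = at the depot but has thing = the portrait; that refutes the reply.
(Fact (2) would refute a reading with focus on the setting — but that is not what the question asks.)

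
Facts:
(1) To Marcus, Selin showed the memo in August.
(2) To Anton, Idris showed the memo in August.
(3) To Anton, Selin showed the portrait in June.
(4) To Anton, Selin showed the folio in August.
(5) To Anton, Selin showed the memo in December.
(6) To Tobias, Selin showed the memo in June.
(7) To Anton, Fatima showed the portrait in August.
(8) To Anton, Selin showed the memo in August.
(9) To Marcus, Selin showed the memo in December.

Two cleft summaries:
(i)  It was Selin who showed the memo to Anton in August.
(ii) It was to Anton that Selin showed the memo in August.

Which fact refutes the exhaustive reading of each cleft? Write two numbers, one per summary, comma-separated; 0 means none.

(i): focus "Selin". Looking for the memo as thing and Anton as recipient and in August as setting with some other agent — fact (2) has Idris there. Refuted.
(ii): focus "Anton". Looking for Selin as agent and the memo as thing and in August as setting with some other recipient — fact (1) has Marcus there. Refuted.

2, 1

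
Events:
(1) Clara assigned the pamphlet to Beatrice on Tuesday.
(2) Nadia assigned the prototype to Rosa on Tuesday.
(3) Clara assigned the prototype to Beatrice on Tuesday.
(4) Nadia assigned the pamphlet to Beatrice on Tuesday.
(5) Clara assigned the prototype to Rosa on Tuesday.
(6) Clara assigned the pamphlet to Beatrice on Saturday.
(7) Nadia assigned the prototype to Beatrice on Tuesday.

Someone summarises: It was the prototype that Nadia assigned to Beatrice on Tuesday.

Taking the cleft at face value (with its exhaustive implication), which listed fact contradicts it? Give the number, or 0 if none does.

Focus of the cleft: "the prototype" (the thing). Presupposed background: same agent, recipient, setting (Nadia / Beatrice / on Tuesday).
Exhaustivity: the prototype is the only thing satisfying that background.
But fact (4) also has same agent, recipient, setting (Nadia / Beatrice / on Tuesday), with thing = the pamphlet — so the exhaustive reading fails.

4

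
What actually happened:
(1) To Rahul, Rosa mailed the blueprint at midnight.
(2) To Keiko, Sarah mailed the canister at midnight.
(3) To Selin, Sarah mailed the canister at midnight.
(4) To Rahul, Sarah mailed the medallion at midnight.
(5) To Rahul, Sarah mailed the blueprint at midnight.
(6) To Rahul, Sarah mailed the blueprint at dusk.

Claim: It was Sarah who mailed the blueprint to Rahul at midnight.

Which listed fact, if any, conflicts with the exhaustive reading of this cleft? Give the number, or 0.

1

Focus of the cleft: "Sarah" (the agent). Presupposed background: same thing, recipient, setting (the blueprint / Rahul / at midnight).
The exhaustive reading says no other agent fits that background.
But fact (1) also has same thing, recipient, setting (the blueprint / Rahul / at midnight), with agent = Rosa — so the exhaustive reading fails.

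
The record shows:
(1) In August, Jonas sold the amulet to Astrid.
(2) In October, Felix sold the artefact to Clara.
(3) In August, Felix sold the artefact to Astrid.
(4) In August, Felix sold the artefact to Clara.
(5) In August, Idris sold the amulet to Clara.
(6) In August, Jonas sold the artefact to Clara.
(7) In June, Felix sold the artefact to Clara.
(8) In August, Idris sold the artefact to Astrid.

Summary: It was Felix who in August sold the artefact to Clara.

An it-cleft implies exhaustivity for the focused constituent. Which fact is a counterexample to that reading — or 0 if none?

6

The cleft puts "Felix" in focus and presupposes the open proposition with thing = the artefact, recipient = Clara, setting = in August.
The exhaustive reading says no other agent fits that background.
But fact (6) also has thing = the artefact, recipient = Clara, setting = in August, with agent = Jonas — so the exhaustive reading fails.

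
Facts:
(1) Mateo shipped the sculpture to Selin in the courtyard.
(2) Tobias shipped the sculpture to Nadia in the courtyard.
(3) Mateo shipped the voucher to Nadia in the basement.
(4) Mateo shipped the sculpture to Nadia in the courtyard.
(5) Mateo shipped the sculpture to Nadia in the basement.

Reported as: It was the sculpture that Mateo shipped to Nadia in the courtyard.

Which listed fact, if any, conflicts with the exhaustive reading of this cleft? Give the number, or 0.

0

The cleft puts "the sculpture" in focus and presupposes the open proposition with Mateo as agent and Nadia as recipient and in the courtyard as setting.
Exhaustivity: the sculpture is the only thing satisfying that background.
No listed fact matches the background with a different thing. Exhaustivity holds.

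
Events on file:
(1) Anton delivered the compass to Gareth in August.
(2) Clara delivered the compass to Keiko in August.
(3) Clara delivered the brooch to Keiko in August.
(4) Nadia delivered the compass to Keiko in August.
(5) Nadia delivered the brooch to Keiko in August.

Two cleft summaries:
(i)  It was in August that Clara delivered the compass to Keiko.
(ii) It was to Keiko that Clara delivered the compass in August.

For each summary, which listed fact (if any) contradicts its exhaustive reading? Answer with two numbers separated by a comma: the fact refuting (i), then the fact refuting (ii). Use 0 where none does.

0, 0

Summary (i) focuses "in August" (the setting); background same agent, thing, recipient (Clara / the compass / Keiko). No fact matches that background with a different setting, so 0.
Summary (ii) focuses "Keiko" (the recipient); background same agent, thing, setting (Clara / the compass / in August). No fact matches that background with a different recipient, so 0.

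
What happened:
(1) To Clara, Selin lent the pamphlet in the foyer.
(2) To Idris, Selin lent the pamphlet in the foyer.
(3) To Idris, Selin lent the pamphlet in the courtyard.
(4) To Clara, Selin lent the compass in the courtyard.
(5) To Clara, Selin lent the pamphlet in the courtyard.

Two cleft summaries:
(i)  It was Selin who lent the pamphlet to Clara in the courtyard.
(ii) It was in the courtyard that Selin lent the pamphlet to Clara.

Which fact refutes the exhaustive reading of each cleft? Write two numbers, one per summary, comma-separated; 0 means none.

0, 1

(i): focus "Selin". No fact shares thing = the pamphlet, recipient = Clara, setting = in the courtyard with a different agent. 0.
(ii): focus "in the courtyard". Looking for agent = Selin, thing = the pamphlet, recipient = Clara with some other setting — fact (1) has in the foyer there. Refuted.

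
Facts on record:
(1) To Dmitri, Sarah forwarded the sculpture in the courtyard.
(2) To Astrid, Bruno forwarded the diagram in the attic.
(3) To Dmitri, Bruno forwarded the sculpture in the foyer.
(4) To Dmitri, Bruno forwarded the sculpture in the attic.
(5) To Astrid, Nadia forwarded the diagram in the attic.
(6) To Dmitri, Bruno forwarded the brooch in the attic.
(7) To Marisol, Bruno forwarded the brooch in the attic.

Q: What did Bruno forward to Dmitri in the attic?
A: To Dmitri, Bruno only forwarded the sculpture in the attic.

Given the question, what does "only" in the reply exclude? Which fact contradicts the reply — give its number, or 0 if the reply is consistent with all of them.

6

Answering "What did ...?" puts focus on the thing — here, "the sculpture".
So "only" ranges over things; the rest (agent = Bruno, recipient = Dmitri, setting = in the attic) is presupposed.
Fact (6) shares the background with a different thing (the brooch) — counterexample.
(Fact (3) would refute a reading with focus on the setting — but that is not what the question asks.)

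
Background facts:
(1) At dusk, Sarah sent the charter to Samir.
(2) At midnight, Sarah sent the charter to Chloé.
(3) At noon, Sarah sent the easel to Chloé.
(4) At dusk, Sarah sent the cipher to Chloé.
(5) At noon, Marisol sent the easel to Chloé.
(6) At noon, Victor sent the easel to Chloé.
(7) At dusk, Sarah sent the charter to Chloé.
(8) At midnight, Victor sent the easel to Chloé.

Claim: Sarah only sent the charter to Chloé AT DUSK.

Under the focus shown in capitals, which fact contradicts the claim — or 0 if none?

2

Focus (in capitals) is "at dusk" — the setting. "Only" excludes alternative settings while holding fixed agent = Sarah, thing = the charter, recipient = Chloé.
Fact (2) shares the background but differs in setting (at midnight) — a counterexample.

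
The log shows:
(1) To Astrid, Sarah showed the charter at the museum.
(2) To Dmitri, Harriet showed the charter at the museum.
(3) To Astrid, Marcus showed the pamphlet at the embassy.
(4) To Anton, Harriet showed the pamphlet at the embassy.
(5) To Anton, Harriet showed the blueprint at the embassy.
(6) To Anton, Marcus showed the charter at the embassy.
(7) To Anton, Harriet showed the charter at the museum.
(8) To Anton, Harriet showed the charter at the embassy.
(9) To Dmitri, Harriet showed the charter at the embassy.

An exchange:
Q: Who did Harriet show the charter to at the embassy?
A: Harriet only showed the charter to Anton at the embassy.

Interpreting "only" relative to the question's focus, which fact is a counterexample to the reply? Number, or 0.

9

The question "Who did ... to ...?" targets the recipient, so in the reply the focus falls on "Anton".
So "only" ranges over recipients; the rest (agent = Harriet, thing = the charter, setting = at the embassy) is presupposed.
Fact (9) shares the background with a different recipient (Dmitri) — counterexample.
(Fact (4) would refute a reading with focus on the thing — but that is not what the question asks.)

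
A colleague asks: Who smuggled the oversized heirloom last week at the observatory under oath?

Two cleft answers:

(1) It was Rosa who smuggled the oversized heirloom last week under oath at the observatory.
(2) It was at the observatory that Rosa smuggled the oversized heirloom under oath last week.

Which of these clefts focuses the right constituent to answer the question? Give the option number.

1

The question word "who" targets the subject (agent).
Option (1) clefts "Rosa" — that matches what the question asks about.
Option (2) clefts "at the observatory" — the location, not what was asked.
So the congruent reply is (1).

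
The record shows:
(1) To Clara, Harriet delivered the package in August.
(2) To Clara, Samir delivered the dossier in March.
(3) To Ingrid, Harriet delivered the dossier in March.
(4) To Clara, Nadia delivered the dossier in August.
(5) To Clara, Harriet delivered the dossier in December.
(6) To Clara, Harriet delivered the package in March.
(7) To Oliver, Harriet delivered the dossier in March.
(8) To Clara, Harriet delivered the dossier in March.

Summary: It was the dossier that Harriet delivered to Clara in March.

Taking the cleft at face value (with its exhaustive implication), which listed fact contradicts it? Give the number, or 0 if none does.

The cleft puts "the dossier" in focus and presupposes the open proposition with same agent, recipient, setting (Harriet / Clara / in March).
The exhaustive reading says no other thing fits that background.
Fact (6) shares the background but with thing = the package; exhaustivity is violated.

6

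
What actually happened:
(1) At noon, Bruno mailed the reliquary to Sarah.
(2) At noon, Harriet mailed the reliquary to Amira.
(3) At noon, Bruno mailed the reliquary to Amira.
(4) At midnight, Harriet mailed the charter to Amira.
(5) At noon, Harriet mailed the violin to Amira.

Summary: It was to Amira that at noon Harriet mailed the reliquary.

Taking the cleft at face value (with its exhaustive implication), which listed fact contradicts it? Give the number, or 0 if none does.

Focus of the cleft: "Amira" (the recipient). Presupposed background: agent = Harriet, thing = the reliquary, setting = at noon.
The exhaustive reading says no other recipient fits that background.
No listed fact matches the background with a different recipient. Exhaustivity holds.

0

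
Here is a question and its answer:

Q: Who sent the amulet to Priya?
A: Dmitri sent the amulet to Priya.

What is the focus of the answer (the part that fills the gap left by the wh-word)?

The wh-word "who" asks about the subject (agent).
In the answer, "the amulet" and "to Priya" are given — repeated from the question.
The constituent filling the subject (agent) gap is "Dmitri"; that is the focus and would carry nuclear stress.

Dmitri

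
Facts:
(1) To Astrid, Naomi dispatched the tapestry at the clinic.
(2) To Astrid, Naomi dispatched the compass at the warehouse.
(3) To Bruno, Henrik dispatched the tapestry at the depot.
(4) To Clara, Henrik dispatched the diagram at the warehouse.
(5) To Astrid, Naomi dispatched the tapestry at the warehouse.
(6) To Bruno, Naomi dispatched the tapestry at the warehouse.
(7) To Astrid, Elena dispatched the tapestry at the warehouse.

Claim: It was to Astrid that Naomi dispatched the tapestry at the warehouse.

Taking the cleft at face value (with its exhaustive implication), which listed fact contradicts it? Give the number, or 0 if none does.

6

Focus of the cleft: "Astrid" (the recipient). Presupposed background: agent = Naomi, thing = the tapestry, setting = at the warehouse.
The exhaustive reading says no other recipient fits that background.
Fact (6) shares the background but with recipient = Bruno; exhaustivity is violated.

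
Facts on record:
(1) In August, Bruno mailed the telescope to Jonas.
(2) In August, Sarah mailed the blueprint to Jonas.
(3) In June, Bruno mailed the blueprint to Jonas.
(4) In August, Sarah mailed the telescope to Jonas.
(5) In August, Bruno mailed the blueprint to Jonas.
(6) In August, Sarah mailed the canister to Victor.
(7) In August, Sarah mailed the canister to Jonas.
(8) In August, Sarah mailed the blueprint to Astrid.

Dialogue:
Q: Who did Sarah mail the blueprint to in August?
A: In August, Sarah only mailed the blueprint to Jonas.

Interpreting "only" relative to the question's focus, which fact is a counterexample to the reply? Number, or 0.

Answering "Who did ... to ...?" puts focus on the recipient — here, "Jonas".
"Only" then excludes alternative recipients while the background — agent = Sarah, thing = the blueprint, setting = in August — is held fixed.
Fact (8) shares the background with a different recipient (Astrid) — counterexample.
(Fact (4) would refute a reading with focus on the thing — but that is not what the question asks.)

8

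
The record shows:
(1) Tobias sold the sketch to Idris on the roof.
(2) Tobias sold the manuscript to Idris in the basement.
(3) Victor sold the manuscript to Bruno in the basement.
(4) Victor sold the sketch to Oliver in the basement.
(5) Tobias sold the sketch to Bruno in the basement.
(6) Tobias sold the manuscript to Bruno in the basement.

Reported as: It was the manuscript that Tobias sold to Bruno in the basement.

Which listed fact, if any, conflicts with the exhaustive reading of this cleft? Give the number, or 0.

5

The cleft puts "the manuscript" in focus and presupposes the open proposition with same agent, recipient, setting (Tobias / Bruno / in the basement).
Exhaustivity: the manuscript is the only thing satisfying that background.
Fact (5) shares the background but with thing = the sketch; exhaustivity is violated.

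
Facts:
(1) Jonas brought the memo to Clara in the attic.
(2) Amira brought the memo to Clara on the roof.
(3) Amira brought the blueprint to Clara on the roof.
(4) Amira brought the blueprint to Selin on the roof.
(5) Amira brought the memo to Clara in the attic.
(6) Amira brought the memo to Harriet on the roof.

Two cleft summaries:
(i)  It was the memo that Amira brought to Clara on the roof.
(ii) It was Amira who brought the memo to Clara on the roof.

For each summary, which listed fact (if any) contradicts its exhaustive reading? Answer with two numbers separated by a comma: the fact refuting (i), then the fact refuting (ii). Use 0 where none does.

(i): focus "the memo". Looking for same agent, recipient, setting (Amira / Clara / on the roof) with some other thing — fact (3) has the blueprint there. Refuted.
(ii): focus "Amira". No fact shares same thing, recipient, setting (the memo / Clara / on the roof) with a different agent. 0.

3, 0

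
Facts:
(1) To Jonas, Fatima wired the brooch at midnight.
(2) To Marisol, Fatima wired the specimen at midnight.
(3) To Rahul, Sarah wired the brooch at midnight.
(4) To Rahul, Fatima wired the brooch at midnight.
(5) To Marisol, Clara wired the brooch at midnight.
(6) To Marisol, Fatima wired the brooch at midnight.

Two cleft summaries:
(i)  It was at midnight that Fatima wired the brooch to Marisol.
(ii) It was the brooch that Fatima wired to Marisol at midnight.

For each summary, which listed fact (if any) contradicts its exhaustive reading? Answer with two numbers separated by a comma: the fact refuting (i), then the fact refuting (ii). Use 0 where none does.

(i): focus "at midnight". No fact shares agent = Fatima, thing = the brooch, recipient = Marisol with a different setting. 0.
(ii): focus "the brooch". Looking for agent = Fatima, recipient = Marisol, setting = at midnight with some other thing — fact (2) has the specimen there. Refuted.

0, 2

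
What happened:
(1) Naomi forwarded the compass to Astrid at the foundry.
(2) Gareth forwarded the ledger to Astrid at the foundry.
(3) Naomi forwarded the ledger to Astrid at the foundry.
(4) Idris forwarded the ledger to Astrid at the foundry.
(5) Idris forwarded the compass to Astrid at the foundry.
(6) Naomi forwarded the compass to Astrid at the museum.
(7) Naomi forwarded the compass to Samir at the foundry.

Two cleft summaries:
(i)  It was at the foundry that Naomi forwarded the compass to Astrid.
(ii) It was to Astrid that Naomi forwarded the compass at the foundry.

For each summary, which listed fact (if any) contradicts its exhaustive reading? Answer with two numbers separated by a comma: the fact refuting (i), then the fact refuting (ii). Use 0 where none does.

6, 7

(i): focus "at the foundry". Looking for same agent, thing, recipient (Naomi / the compass / Astrid) with some other setting — fact (6) has at the museum there. Refuted.
(ii): focus "Astrid". Looking for same agent, thing, setting (Naomi / the compass / at the foundry) with some other recipient — fact (7) has Samir there. Refuted.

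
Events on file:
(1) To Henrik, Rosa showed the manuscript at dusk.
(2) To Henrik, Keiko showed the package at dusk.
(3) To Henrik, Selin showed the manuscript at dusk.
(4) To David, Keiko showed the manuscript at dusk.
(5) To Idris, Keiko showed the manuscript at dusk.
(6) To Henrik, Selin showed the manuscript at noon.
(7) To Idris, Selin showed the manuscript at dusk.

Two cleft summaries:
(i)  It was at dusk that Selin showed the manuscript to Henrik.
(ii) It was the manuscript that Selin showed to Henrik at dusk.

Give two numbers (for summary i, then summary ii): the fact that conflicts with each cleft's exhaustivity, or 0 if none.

6, 0

Summary (i) focuses "at dusk" (the setting); background agent = Selin, thing = the manuscript, recipient = Henrik. Fact (6) matches that background with setting = at noon — refutes (i).
Summary (ii) focuses "the manuscript" (the thing); background agent = Selin, recipient = Henrik, setting = at dusk. No fact matches that background with a different thing, so 0.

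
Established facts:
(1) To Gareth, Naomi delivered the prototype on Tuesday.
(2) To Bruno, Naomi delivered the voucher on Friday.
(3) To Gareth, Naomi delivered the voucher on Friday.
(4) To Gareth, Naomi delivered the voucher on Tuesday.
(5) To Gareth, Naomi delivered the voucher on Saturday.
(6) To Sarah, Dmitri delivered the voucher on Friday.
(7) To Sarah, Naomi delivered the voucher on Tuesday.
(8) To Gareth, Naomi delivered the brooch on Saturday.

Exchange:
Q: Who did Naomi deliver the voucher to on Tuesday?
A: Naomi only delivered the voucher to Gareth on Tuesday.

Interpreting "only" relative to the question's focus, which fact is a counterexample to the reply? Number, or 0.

7

Answering "Who did ... to ...?" puts focus on the recipient — here, "Gareth".
"Only" then excludes alternative recipients while the background — agent = Naomi, thing = the voucher, setting = on Tuesday — is held fixed.
Fact (7) shares the background with a different recipient (Sarah) — counterexample.
(Fact (1) would refute a reading with focus on the thing — but that is not what the question asks.)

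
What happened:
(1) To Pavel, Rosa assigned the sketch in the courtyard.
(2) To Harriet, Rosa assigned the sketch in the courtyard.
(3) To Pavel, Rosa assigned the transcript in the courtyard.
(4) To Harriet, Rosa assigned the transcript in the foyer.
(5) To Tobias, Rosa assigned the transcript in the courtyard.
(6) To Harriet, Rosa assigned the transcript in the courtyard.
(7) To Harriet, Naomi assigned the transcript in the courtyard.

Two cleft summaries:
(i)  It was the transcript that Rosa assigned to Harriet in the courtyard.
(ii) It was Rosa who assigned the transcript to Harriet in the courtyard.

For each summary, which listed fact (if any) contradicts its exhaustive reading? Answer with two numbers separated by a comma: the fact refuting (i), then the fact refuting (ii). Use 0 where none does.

Summary (i) focuses "the transcript" (the thing); background Rosa as agent and Harriet as recipient and in the courtyard as setting. Fact (2) matches that background with thing = the sketch — refutes (i).
Summary (ii) focuses "Rosa" (the agent); background the transcript as thing and Harriet as recipient and in the courtyard as setting. Fact (7) matches that background with agent = Naomi — refutes (ii).

2, 7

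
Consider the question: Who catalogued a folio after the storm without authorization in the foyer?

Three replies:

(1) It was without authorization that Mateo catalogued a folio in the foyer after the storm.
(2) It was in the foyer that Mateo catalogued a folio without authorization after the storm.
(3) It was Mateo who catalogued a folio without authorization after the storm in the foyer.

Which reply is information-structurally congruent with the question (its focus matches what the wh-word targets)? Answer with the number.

3

The question word "who" targets the subject (agent).
Option (1) clefts "without authorization" — the manner, not what was asked.
Option (2) clefts "in the foyer" — the location, not what was asked.
Option (3) clefts "Mateo" — that matches what the question asks about.
So the congruent reply is (3).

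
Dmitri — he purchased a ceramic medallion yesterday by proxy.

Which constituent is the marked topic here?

Dmitri

The construction explicitly marks "Dmitri" as what the sentence is about — the topic.
The remainder of the clause is the comment (what is said about the topic).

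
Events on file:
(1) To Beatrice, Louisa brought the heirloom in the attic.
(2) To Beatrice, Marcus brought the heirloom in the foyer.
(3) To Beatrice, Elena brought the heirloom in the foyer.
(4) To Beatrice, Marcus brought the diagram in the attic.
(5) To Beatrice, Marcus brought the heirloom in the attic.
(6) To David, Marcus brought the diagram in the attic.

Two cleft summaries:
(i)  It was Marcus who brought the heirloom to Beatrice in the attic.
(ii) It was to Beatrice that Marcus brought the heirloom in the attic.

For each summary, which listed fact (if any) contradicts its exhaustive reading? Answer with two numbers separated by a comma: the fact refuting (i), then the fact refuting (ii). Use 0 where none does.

(i): focus "Marcus". Looking for same thing, recipient, setting (the heirloom / Beatrice / in the attic) with some other agent — fact (1) has Louisa there. Refuted.
(ii): focus "Beatrice". No fact shares same agent, thing, setting (Marcus / the heirloom / in the attic) with a different recipient. 0.

1, 0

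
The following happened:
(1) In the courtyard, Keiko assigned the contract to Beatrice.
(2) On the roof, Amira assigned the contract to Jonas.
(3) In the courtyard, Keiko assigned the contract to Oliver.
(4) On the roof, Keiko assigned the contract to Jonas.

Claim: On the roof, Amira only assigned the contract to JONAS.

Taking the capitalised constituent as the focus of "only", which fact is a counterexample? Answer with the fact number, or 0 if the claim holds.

The capitals mark "Jonas" as focus. So "only" rules out other recipients, with the rest (Amira as agent and the contract as thing and on the roof as setting) as background.
Every other fact changes something in the background, not just the recipient. Nothing refutes the claim.

0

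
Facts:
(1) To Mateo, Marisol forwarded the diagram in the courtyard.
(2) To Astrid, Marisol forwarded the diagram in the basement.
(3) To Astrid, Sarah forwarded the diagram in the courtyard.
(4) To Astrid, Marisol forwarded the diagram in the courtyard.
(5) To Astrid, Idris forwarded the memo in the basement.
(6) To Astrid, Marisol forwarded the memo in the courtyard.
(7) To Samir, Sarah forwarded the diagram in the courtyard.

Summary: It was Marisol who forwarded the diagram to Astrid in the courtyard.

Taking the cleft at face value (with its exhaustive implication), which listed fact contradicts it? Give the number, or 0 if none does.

The cleft puts "Marisol" in focus and presupposes the open proposition with the diagram as thing and Astrid as recipient and in the courtyard as setting.
The exhaustive reading says no other agent fits that background.
But fact (3) also has the diagram as thing and Astrid as recipient and in the courtyard as setting, with agent = Sarah — so the exhaustive reading fails.

3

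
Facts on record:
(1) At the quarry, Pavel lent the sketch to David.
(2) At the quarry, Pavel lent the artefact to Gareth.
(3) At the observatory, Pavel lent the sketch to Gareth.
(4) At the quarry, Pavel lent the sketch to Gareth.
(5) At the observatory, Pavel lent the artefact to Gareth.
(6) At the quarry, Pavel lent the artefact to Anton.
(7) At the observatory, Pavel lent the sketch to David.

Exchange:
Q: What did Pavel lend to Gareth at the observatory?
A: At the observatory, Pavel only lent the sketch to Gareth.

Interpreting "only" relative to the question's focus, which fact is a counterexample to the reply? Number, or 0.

5

The question "What did ...?" targets the thing, so in the reply the focus falls on "the sketch".
"Only" then excludes alternative things while the background — same agent, recipient, setting (Pavel / Gareth / at the observatory) — is held fixed.
Fact (5) shares the background with a different thing (the artefact) — counterexample.
(Fact (7) would refute a reading with focus on the recipient — but that is not what the question asks.)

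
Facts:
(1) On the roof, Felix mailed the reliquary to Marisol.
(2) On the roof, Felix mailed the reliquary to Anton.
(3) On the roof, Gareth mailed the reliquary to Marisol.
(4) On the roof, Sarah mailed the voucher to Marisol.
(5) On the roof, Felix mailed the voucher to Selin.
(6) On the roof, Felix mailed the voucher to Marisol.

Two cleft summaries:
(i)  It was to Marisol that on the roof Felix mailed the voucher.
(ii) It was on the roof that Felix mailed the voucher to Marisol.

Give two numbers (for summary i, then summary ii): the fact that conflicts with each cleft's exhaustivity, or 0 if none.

5, 0

Summary (i) focuses "Marisol" (the recipient); background same agent, thing, setting (Felix / the voucher / on the roof). Fact (5) matches that background with recipient = Selin — refutes (i).
Summary (ii) focuses "on the roof" (the setting); background same agent, thing, recipient (Felix / the voucher / Marisol). No fact matches that background with a different setting, so 0.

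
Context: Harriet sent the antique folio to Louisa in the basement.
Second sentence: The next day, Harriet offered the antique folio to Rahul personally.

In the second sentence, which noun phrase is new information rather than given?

Rahul

"Harriet" and "the antique folio" in the second sentence are given — already mentioned in the context.
"Rahul" has no antecedent in the context; it is discourse-new.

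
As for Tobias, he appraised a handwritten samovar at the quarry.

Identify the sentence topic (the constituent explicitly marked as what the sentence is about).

Tobias

The construction explicitly marks "Tobias" as what the sentence is about — the topic.
The remainder of the clause is the comment (what is said about the topic).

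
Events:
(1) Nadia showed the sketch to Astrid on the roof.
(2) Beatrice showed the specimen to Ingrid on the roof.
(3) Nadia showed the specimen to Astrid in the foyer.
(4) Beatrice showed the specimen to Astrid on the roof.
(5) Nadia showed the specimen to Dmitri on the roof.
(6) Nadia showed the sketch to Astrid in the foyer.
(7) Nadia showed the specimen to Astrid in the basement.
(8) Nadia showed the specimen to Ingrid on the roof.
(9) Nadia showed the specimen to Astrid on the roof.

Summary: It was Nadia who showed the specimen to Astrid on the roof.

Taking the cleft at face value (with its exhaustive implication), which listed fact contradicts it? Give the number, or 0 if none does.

4

Focus of the cleft: "Nadia" (the agent). Presupposed background: thing = the specimen, recipient = Astrid, setting = on the roof.
The exhaustive reading says no other agent fits that background.
But fact (4) also has thing = the specimen, recipient = Astrid, setting = on the roof, with agent = Beatrice — so the exhaustive reading fails.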